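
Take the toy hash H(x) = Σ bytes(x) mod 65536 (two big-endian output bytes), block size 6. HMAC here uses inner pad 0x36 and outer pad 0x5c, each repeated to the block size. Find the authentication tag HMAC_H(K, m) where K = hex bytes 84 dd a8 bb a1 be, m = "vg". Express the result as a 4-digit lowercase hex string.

05db

Key hex bytes 84 dd a8 bb a1 be is exactly B = 6 bytes: K' = 84 dd a8 bb a1 be.
K' ⊕ ipad = b2 eb 9e 8d 97 88.  K' ⊕ opad = d8 81 f4 e7 fd e2.
Inner input = (K'⊕ipad) ∥ m = b2 eb 9e 8d 97 88 ∥ 76 67.
Inner hash: sum = 178+235+158+141+151+136+118+103 = 1220 → 04 c4.
Outer input = (K'⊕opad) ∥ inner = d8 81 f4 e7 fd e2 ∥ 04 c4.
Outer hash (tag): sum = 216+129+244+231+253+226+4+196 = 1499 → 05 db.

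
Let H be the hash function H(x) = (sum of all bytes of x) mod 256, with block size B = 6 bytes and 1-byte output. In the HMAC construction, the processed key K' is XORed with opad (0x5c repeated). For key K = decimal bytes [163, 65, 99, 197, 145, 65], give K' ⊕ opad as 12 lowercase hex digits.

ff1d3f99cd1d

Key decimal bytes [163, 65, 99, 197, 145, 65] = a3 41 63 c5 91 41 is exactly B = 6 bytes: K' = a3 41 63 c5 91 41.
XOR each byte with 0x5c: a3⊕5c=ff, 41⊕5c=1d, 63⊕5c=3f, c5⊕5c=99, 91⊕5c=cd, 41⊕5c=1d.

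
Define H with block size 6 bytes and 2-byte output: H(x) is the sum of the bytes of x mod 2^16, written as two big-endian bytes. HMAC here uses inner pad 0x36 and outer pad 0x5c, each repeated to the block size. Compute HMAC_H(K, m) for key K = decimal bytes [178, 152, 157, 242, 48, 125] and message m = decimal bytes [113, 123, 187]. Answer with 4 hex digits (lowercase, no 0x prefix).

Key decimal bytes [178, 152, 157, 242, 48, 125] = b2 98 9d f2 30 7d is exactly B = 6 bytes: K' = b2 98 9d f2 30 7d.
K' ⊕ ipad = 84 ae ab c4 06 4b.  K' ⊕ opad = ee c4 c1 ae 6c 21.
Inner input = (K'⊕ipad) ∥ m = 84 ae ab c4 06 4b ∥ 71 7b bb.
Inner hash: sum = 132+174+171+196+6+75+113+123+187 = 1177 → 04 99.
Outer input = (K'⊕opad) ∥ inner = ee c4 c1 ae 6c 21 ∥ 04 99.
Outer hash (tag): sum = 238+196+193+174+108+33+4+153 = 1099 → 04 4b.

044b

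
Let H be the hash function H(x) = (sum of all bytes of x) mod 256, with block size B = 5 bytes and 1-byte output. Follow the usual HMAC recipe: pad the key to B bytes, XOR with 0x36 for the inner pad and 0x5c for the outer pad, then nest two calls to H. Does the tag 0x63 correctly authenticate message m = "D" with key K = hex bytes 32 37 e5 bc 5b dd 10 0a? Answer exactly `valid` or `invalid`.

invalid

Key hex bytes 32 37 e5 bc 5b dd 10 0a is 8 bytes > B = 5, so hash it first: H(key) = 5c, then zero-pad to 5 bytes: K' = 5c 00 00 00 00.
K' ⊕ ipad = 6a 36 36 36 36; K' ⊕ opad = 00 5c 5c 5c 5c.
Inner hash: sum = 106+54+54+54+54+68 = 390; mod 256 = 134 → 86.
Outer hash (recomputed tag): sum = 0+92+92+92+92+134 = 502; mod 256 = 246 → f6.
Recomputed tag = f6; claimed = 63 → mismatch.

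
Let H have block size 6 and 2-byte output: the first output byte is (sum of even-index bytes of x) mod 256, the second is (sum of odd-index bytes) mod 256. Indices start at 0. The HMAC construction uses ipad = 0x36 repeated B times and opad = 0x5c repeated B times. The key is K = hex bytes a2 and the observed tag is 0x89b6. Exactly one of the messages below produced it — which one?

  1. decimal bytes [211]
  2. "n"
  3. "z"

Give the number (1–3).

1

Key hex bytes a2 is 1 byte ≤ B = 6; zero-pad to 6 bytes: K' = a2 00 00 00 00 00.
K' ⊕ ipad = 94 36 36 36 36 36; K' ⊕ opad = fe 5c 5c 5c 5c 5c.
m1: inner = H(94 36 36 36 36 36 d3) = d3 a2; tag = H(fe 5c 5c 5c 5c 5c d3 a2) = 89b6 ← matches
m2: inner = H(94 36 36 36 36 36 6e) = 6e a2; tag = H(fe 5c 5c 5c 5c 5c 6e a2) = 24b6
m3: inner = H(94 36 36 36 36 36 7a) = 7a a2; tag = H(fe 5c 5c 5c 5c 5c 7a a2) = 30b6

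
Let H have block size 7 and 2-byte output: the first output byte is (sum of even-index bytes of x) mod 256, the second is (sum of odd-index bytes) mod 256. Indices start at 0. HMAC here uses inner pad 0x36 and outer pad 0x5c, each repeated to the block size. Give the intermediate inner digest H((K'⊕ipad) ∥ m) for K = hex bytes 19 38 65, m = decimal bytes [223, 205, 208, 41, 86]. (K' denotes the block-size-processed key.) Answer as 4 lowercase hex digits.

e47f

Key hex bytes 19 38 65 is 3 bytes ≤ B = 7; zero-pad to 7 bytes: K' = 19 38 65 00 00 00 00.
K' ⊕ ipad = 2f 0e 53 36 36 36 36.
Inner input = 2f 0e 53 36 36 36 36 ∥ df cd d0 29 56.
Inner hash: even-index sum = 484 mod 256 = 228; odd-index sum = 639 mod 256 = 127 → e4 7f.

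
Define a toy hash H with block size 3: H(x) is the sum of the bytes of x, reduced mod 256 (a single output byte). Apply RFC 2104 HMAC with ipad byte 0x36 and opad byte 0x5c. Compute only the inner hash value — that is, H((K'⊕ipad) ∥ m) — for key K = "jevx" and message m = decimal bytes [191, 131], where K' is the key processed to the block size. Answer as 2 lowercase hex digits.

Key "jevx" = 6a 65 76 78 is 4 bytes > B = 3, so hash it first: H(key) = bd, then zero-pad to 3 bytes: K' = bd 00 00.
K' ⊕ ipad = 8b 36 36.
Inner input = 8b 36 36 ∥ bf 83.
Inner hash: sum = 139+54+54+191+131 = 569; mod 256 = 57 → 39.

39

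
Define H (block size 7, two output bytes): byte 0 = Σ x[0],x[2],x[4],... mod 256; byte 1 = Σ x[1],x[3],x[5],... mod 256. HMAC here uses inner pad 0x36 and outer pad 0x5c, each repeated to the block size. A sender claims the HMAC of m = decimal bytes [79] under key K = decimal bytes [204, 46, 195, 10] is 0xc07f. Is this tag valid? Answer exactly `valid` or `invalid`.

Key decimal bytes [204, 46, 195, 10] = cc 2e c3 0a is 4 bytes ≤ B = 7; zero-pad to 7 bytes: K' = cc 2e c3 0a 00 00 00.
K' ⊕ ipad = fa 18 f5 3c 36 36 36; K' ⊕ opad = 90 72 9f 56 5c 5c 5c.
Inner hash: even-index sum = 603 mod 256 = 91; odd-index sum = 217 mod 256 = 217 → 5b d9.
Outer hash (recomputed tag): even-index sum = 704 mod 256 = 192; odd-index sum = 383 mod 256 = 127 → c0 7f.
Recomputed tag = c07f; claimed = c07f → match.

valid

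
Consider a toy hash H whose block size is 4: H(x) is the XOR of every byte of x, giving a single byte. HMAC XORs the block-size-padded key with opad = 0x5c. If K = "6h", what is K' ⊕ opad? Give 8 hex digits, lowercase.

6a345c5c

Key "6h" = 36 68 is 2 bytes ≤ B = 4; zero-pad to 4 bytes: K' = 36 68 00 00.
XOR each byte with 0x5c: 36⊕5c=6a, 68⊕5c=34, 00⊕5c=5c, 00⊕5c=5c.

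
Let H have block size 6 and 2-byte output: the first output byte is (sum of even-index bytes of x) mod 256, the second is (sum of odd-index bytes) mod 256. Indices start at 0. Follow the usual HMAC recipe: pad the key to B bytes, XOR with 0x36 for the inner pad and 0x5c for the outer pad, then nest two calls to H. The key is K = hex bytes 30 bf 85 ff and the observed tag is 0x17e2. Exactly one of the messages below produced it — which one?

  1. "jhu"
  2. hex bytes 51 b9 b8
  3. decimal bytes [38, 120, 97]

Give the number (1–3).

Key hex bytes 30 bf 85 ff is 4 bytes ≤ B = 6; zero-pad to 6 bytes: K' = 30 bf 85 ff 00 00.
K' ⊕ ipad = 06 89 b3 c9 36 36; K' ⊕ opad = 6c e3 d9 a3 5c 5c.
m1: inner = H(06 89 b3 c9 36 36 6a 68 75) = ce f0; tag = H(6c e3 d9 a3 5c 5c ce f0) = 6fd2
m2: inner = H(06 89 b3 c9 36 36 51 b9 b8) = f8 41; tag = H(6c e3 d9 a3 5c 5c f8 41) = 9923
m3: inner = H(06 89 b3 c9 36 36 26 78 61) = 76 00; tag = H(6c e3 d9 a3 5c 5c 76 00) = 17e2 ← matches

3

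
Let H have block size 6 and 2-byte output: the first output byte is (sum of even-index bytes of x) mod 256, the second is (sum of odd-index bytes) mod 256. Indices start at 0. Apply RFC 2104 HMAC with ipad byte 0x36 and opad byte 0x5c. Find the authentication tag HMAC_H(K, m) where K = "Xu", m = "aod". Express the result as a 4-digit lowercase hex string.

Key "Xu" = 58 75 is 2 bytes ≤ B = 6; zero-pad to 6 bytes: K' = 58 75 00 00 00 00.
K' ⊕ ipad = 6e 43 36 36 36 36.  K' ⊕ opad = 04 29 5c 5c 5c 5c.
Inner input = (K'⊕ipad) ∥ m = 6e 43 36 36 36 36 ∥ 61 6f 64.
Inner hash: even-index sum = 415 mod 256 = 159; odd-index sum = 286 mod 256 = 30 → 9f 1e.
Outer input = (K'⊕opad) ∥ inner = 04 29 5c 5c 5c 5c ∥ 9f 1e.
Outer hash (tag): even-index sum = 347 mod 256 = 91; odd-index sum = 255 mod 256 = 255 → 5b ff.

5bff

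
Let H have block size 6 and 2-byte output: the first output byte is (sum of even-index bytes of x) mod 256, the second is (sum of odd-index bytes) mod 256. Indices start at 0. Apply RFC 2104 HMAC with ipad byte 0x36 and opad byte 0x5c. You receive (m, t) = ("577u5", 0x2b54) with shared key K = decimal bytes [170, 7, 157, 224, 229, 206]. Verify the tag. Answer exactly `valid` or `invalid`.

Key decimal bytes [170, 7, 157, 224, 229, 206] = aa 07 9d e0 e5 ce is exactly B = 6 bytes: K' = aa 07 9d e0 e5 ce.
K' ⊕ ipad = 9c 31 ab d6 d3 f8; K' ⊕ opad = f6 5b c1 bc b9 92.
Inner hash: even-index sum = 699 mod 256 = 187; odd-index sum = 683 mod 256 = 171 → bb ab.
Outer hash (recomputed tag): even-index sum = 811 mod 256 = 43; odd-index sum = 596 mod 256 = 84 → 2b 54.
Recomputed tag = 2b54; claimed = 2b54 → match.

valid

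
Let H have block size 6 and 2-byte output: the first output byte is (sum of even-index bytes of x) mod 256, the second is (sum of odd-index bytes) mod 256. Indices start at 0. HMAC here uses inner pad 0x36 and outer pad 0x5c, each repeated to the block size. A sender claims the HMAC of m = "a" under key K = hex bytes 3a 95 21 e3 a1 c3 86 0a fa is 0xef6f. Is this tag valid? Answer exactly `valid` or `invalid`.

invalid

Key hex bytes 3a 95 21 e3 a1 c3 86 0a fa is 9 bytes > B = 6, so hash it first: H(key) = 7c 45, then zero-pad to 6 bytes: K' = 7c 45 00 00 00 00.
K' ⊕ ipad = 4a 73 36 36 36 36; K' ⊕ opad = 20 19 5c 5c 5c 5c.
Inner hash: even-index sum = 279 mod 256 = 23; odd-index sum = 223 mod 256 = 223 → 17 df.
Outer hash (recomputed tag): even-index sum = 239 mod 256 = 239; odd-index sum = 432 mod 256 = 176 → ef b0.
Recomputed tag = efb0; claimed = ef6f → mismatch.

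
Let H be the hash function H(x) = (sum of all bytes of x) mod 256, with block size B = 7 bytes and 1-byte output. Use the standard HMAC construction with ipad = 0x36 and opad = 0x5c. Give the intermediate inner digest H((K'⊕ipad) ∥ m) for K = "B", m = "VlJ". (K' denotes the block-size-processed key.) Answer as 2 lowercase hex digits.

Key "B" = 42 is 1 byte ≤ B = 7; zero-pad to 7 bytes: K' = 42 00 00 00 00 00 00.
K' ⊕ ipad = 74 36 36 36 36 36 36.
Inner input = 74 36 36 36 36 36 36 ∥ 56 6c 4a.
Inner hash: sum = 116+54+54+54+54+54+54+86+108+74 = 708; mod 256 = 196 → c4.

c4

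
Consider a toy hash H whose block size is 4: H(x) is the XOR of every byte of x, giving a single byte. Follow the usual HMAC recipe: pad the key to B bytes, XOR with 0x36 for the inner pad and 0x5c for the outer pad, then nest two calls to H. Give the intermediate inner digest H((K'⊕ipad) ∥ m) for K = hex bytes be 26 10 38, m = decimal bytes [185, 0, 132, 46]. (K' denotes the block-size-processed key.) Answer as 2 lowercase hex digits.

a3

Key hex bytes be 26 10 38 is exactly B = 4 bytes: K' = be 26 10 38.
K' ⊕ ipad = 88 10 26 0e.
Inner input = 88 10 26 0e ∥ b9 00 84 2e.
Inner hash: XOR 88⊕10⊕26⊕0e⊕b9⊕00⊕84⊕2e = a3.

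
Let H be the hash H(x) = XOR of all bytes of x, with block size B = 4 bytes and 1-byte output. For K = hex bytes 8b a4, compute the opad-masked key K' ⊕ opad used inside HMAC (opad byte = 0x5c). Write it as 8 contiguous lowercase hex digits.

Key hex bytes 8b a4 is 2 bytes ≤ B = 4; zero-pad to 4 bytes: K' = 8b a4 00 00.
XOR each byte with 0x5c: 8b⊕5c=d7, a4⊕5c=f8, 00⊕5c=5c, 00⊕5c=5c.

d7f85c5c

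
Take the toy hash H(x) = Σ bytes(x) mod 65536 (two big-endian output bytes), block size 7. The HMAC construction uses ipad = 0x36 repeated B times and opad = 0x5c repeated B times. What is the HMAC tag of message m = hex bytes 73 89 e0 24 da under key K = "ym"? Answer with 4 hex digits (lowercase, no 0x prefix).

02b8

Key "ym" = 79 6d is 2 bytes ≤ B = 7; zero-pad to 7 bytes: K' = 79 6d 00 00 00 00 00.
K' ⊕ ipad = 4f 5b 36 36 36 36 36.  K' ⊕ opad = 25 31 5c 5c 5c 5c 5c.
Inner input = (K'⊕ipad) ∥ m = 4f 5b 36 36 36 36 36 ∥ 73 89 e0 24 da.
Inner hash: sum = 79+91+54+54+54+54+54+115+137+224+36+218 = 1170 → 04 92.
Outer input = (K'⊕opad) ∥ inner = 25 31 5c 5c 5c 5c 5c ∥ 04 92.
Outer hash (tag): sum = 37+49+92+92+92+92+92+4+146 = 696 → 02 b8.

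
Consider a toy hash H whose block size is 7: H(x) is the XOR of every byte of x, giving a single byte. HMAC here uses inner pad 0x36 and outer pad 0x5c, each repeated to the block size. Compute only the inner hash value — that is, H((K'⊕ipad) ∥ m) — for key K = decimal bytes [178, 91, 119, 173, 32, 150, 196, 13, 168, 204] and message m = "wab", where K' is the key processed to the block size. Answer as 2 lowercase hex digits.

6a

Key decimal bytes [178, 91, 119, 173, 32, 150, 196, 13, 168, 204] = b2 5b 77 ad 20 96 c4 0d a8 cc is 10 bytes > B = 7, so hash it first: H(key) = 28, then zero-pad to 7 bytes: K' = 28 00 00 00 00 00 00.
K' ⊕ ipad = 1e 36 36 36 36 36 36.
Inner input = 1e 36 36 36 36 36 36 ∥ 77 61 62.
Inner hash: XOR 1e⊕36⊕36⊕36⊕36⊕36⊕36⊕77⊕61⊕62 = 6a.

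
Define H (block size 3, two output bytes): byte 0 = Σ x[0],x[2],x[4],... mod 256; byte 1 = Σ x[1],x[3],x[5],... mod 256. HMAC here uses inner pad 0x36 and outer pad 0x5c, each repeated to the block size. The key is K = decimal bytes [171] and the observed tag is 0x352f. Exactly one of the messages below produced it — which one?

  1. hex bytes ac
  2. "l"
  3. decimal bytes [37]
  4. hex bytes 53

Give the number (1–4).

Key decimal bytes [171] = ab is 1 byte ≤ B = 3; zero-pad to 3 bytes: K' = ab 00 00.
K' ⊕ ipad = 9d 36 36; K' ⊕ opad = f7 5c 5c.
m1: inner = H(9d 36 36 ac) = d3 e2; tag = H(f7 5c 5c d3 e2) = 352f ← matches
m2: inner = H(9d 36 36 6c) = d3 a2; tag = H(f7 5c 5c d3 a2) = f52f
m3: inner = H(9d 36 36 25) = d3 5b; tag = H(f7 5c 5c d3 5b) = ae2f
m4: inner = H(9d 36 36 53) = d3 89; tag = H(f7 5c 5c d3 89) = dc2f

1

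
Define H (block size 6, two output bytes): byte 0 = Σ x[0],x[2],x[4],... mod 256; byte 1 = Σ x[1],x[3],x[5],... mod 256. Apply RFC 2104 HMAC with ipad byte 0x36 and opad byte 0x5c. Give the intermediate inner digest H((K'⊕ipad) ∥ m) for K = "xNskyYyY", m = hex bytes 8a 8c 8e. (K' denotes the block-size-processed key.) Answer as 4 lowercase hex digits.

6f55

Key "xNskyYyY" = 78 4e 73 6b 79 59 79 59 is 8 bytes > B = 6, so hash it first: H(key) = dd 6b, then zero-pad to 6 bytes: K' = dd 6b 00 00 00 00.
K' ⊕ ipad = eb 5d 36 36 36 36.
Inner input = eb 5d 36 36 36 36 ∥ 8a 8c 8e.
Inner hash: even-index sum = 623 mod 256 = 111; odd-index sum = 341 mod 256 = 85 → 6f 55.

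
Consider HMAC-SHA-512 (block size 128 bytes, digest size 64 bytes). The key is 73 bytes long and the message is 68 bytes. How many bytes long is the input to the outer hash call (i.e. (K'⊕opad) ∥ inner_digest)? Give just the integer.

192

Key is 73 ≤ 128 bytes, zero-padded: |K'| = 128.
Outer input = (K'⊕opad) ∥ H(inner) → 128 + 64 = 192 bytes.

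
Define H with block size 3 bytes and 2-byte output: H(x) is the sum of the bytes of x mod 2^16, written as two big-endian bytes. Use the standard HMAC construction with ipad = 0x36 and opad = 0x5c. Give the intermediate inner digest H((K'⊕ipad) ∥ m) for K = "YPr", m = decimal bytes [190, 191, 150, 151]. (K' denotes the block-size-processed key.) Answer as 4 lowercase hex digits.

03c3

Key "YPr" = 59 50 72 is exactly B = 3 bytes: K' = 59 50 72.
K' ⊕ ipad = 6f 66 44.
Inner input = 6f 66 44 ∥ be bf 96 97.
Inner hash: sum = 111+102+68+190+191+150+151 = 963 → 03 c3.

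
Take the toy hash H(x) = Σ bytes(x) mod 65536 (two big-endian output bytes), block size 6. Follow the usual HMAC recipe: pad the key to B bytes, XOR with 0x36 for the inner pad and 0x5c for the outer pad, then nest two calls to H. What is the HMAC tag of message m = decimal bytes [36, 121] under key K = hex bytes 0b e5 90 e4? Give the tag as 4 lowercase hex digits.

Key hex bytes 0b e5 90 e4 is 4 bytes ≤ B = 6; zero-pad to 6 bytes: K' = 0b e5 90 e4 00 00.
K' ⊕ ipad = 3d d3 a6 d2 36 36.  K' ⊕ opad = 57 b9 cc b8 5c 5c.
Inner input = (K'⊕ipad) ∥ m = 3d d3 a6 d2 36 36 ∥ 24 79.
Inner hash: sum = 61+211+166+210+54+54+36+121 = 913 → 03 91.
Outer input = (K'⊕opad) ∥ inner = 57 b9 cc b8 5c 5c ∥ 03 91.
Outer hash (tag): sum = 87+185+204+184+92+92+3+145 = 992 → 03 e0.

03e0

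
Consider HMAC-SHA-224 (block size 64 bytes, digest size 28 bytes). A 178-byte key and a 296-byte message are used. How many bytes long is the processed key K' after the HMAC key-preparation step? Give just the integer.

Key is 178 > 64 bytes, so it is hashed to 28 bytes then zero-padded to 64: |K'| = 64.

64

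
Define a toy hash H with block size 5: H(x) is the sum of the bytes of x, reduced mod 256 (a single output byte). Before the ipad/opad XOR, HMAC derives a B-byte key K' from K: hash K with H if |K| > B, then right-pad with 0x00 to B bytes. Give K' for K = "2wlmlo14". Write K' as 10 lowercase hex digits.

|K| = 8 > B = 5, so first hash the key.
H(K): sum = 50+119+108+109+108+111+49+52 = 706; mod 256 = 194 → c2.
Zero-pad H(K) = c2 to 5 bytes: K' = c2 00 00 00 00.

c200000000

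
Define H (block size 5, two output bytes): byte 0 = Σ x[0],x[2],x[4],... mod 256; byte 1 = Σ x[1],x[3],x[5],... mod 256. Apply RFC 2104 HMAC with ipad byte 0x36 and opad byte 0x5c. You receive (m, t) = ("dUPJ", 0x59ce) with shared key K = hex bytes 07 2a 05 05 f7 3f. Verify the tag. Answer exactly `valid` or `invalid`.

Key hex bytes 07 2a 05 05 f7 3f is 6 bytes > B = 5, so hash it first: H(key) = 03 6e, then zero-pad to 5 bytes: K' = 03 6e 00 00 00.
K' ⊕ ipad = 35 58 36 36 36; K' ⊕ opad = 5f 32 5c 5c 5c.
Inner hash: even-index sum = 320 mod 256 = 64; odd-index sum = 322 mod 256 = 66 → 40 42.
Outer hash (recomputed tag): even-index sum = 345 mod 256 = 89; odd-index sum = 206 mod 256 = 206 → 59 ce.
Recomputed tag = 59ce; claimed = 59ce → match.

valid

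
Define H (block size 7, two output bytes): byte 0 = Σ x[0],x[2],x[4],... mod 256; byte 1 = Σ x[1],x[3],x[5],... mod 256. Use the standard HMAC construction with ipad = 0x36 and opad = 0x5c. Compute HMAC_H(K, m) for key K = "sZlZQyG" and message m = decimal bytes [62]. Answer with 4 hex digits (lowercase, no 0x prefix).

Key "sZlZQyG" = 73 5a 6c 5a 51 79 47 is exactly B = 7 bytes: K' = 73 5a 6c 5a 51 79 47.
K' ⊕ ipad = 45 6c 5a 6c 67 4f 71.  K' ⊕ opad = 2f 06 30 06 0d 25 1b.
Inner input = (K'⊕ipad) ∥ m = 45 6c 5a 6c 67 4f 71 ∥ 3e.
Inner hash: even-index sum = 375 mod 256 = 119; odd-index sum = 357 mod 256 = 101 → 77 65.
Outer input = (K'⊕opad) ∥ inner = 2f 06 30 06 0d 25 1b ∥ 77 65.
Outer hash (tag): even-index sum = 236 mod 256 = 236; odd-index sum = 168 mod 256 = 168 → ec a8.

eca8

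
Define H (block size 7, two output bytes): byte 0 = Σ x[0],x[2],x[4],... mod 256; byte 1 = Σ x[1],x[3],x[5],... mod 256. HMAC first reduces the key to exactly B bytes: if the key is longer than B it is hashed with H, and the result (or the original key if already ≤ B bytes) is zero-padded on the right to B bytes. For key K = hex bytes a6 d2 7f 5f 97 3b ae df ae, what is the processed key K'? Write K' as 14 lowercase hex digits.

|K| = 9 > B = 7, so first hash the key.
H(K): even-index sum = 792 mod 256 = 24; odd-index sum = 587 mod 256 = 75 → 18 4b.
Zero-pad H(K) = 18 4b to 7 bytes: K' = 18 4b 00 00 00 00 00.

184b0000000000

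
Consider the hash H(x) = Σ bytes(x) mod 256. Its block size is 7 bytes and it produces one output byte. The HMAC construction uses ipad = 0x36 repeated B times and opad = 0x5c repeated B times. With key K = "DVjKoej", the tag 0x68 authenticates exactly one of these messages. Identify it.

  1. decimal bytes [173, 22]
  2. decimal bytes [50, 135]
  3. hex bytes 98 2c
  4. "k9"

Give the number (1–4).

Key "DVjKoej" = 44 56 6a 4b 6f 65 6a is exactly B = 7 bytes: K' = 44 56 6a 4b 6f 65 6a.
K' ⊕ ipad = 72 60 5c 7d 59 53 5c; K' ⊕ opad = 18 0a 36 17 33 39 36.
m1: inner = H(72 60 5c 7d 59 53 5c ad 16) = 76; tag = H(18 0a 36 17 33 39 36 76) = 87
m2: inner = H(72 60 5c 7d 59 53 5c 32 87) = 6c; tag = H(18 0a 36 17 33 39 36 6c) = 7d
m3: inner = H(72 60 5c 7d 59 53 5c 98 2c) = 77; tag = H(18 0a 36 17 33 39 36 77) = 88
m4: inner = H(72 60 5c 7d 59 53 5c 6b 39) = 57; tag = H(18 0a 36 17 33 39 36 57) = 68 ← matches

4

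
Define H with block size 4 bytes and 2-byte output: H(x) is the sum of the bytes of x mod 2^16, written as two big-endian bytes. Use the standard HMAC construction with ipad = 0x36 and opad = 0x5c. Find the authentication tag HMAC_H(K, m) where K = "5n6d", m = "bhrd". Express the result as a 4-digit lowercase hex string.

Key "5n6d" = 35 6e 36 64 is exactly B = 4 bytes: K' = 35 6e 36 64.
K' ⊕ ipad = 03 58 00 52.  K' ⊕ opad = 69 32 6a 38.
Inner input = (K'⊕ipad) ∥ m = 03 58 00 52 ∥ 62 68 72 64.
Inner hash: sum = 3+88+0+82+98+104+114+100 = 589 → 02 4d.
Outer input = (K'⊕opad) ∥ inner = 69 32 6a 38 ∥ 02 4d.
Outer hash (tag): sum = 105+50+106+56+2+77 = 396 → 01 8c.

018c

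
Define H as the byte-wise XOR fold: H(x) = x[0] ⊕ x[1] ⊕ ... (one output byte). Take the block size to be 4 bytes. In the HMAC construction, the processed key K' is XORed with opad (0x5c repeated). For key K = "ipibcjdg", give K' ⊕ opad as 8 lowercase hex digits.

445c5c5c

Key "ipibcjdg" = 69 70 69 62 63 6a 64 67 is 8 bytes > B = 4, so hash it first: H(key) = 18, then zero-pad to 4 bytes: K' = 18 00 00 00.
XOR each byte with 0x5c: 18⊕5c=44, 00⊕5c=5c, 00⊕5c=5c, 00⊕5c=5c.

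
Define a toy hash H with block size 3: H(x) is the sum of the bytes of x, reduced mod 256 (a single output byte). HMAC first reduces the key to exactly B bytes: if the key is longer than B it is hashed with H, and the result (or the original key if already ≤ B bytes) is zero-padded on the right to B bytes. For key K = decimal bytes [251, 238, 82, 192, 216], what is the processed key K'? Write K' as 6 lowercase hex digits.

|K| = 5 > B = 3, so first hash the key.
H(K): sum = 251+238+82+192+216 = 979; mod 256 = 211 → d3.
Zero-pad H(K) = d3 to 3 bytes: K' = d3 00 00.

d30000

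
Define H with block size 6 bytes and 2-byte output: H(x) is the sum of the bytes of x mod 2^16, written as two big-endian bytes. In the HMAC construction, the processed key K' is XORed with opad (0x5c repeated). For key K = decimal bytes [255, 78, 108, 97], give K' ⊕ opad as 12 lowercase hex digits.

Key decimal bytes [255, 78, 108, 97] = ff 4e 6c 61 is 4 bytes ≤ B = 6; zero-pad to 6 bytes: K' = ff 4e 6c 61 00 00.
XOR each byte with 0x5c: ff⊕5c=a3, 4e⊕5c=12, 6c⊕5c=30, 61⊕5c=3d, 00⊕5c=5c, 00⊕5c=5c.

a312303d5c5c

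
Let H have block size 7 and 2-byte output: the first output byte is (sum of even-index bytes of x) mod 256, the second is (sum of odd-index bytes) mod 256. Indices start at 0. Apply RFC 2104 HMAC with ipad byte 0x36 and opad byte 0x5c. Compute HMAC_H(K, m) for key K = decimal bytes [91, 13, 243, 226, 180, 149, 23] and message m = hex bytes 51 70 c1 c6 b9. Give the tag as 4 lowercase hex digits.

66e3

Key decimal bytes [91, 13, 243, 226, 180, 149, 23] = 5b 0d f3 e2 b4 95 17 is exactly B = 7 bytes: K' = 5b 0d f3 e2 b4 95 17.
K' ⊕ ipad = 6d 3b c5 d4 82 a3 21.  K' ⊕ opad = 07 51 af be e8 c9 4b.
Inner input = (K'⊕ipad) ∥ m = 6d 3b c5 d4 82 a3 21 ∥ 51 70 c1 c6 b9.
Inner hash: even-index sum = 779 mod 256 = 11; odd-index sum = 893 mod 256 = 125 → 0b 7d.
Outer input = (K'⊕opad) ∥ inner = 07 51 af be e8 c9 4b ∥ 0b 7d.
Outer hash (tag): even-index sum = 614 mod 256 = 102; odd-index sum = 483 mod 256 = 227 → 66 e3.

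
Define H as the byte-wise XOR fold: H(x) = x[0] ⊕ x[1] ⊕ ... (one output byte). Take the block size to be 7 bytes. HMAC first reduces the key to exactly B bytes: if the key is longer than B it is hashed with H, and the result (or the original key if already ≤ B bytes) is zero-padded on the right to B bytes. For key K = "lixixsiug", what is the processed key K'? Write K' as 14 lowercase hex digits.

64000000000000

|K| = 9 > B = 7, so first hash the key.
H(K): XOR 6c⊕69⊕78⊕69⊕78⊕73⊕69⊕75⊕67 = 64.
Zero-pad H(K) = 64 to 7 bytes: K' = 64 00 00 00 00 00 00.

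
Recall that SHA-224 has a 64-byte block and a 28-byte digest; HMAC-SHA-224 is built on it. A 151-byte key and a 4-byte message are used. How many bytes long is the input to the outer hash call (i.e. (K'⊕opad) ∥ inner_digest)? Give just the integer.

92

Key is 151 > 64 bytes, so it is hashed to 28 bytes then zero-padded to 64: |K'| = 64.
Outer input = (K'⊕opad) ∥ H(inner) → 64 + 28 = 92 bytes.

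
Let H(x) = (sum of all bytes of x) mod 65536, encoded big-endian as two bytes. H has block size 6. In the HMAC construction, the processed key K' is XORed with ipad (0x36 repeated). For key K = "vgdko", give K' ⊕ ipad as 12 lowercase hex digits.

4051525d5936

Key "vgdko" = 76 67 64 6b 6f is 5 bytes ≤ B = 6; zero-pad to 6 bytes: K' = 76 67 64 6b 6f 00.
XOR each byte with 0x36: 76⊕36=40, 67⊕36=51, 64⊕36=52, 6b⊕36=5d, 6f⊕36=59, 00⊕36=36.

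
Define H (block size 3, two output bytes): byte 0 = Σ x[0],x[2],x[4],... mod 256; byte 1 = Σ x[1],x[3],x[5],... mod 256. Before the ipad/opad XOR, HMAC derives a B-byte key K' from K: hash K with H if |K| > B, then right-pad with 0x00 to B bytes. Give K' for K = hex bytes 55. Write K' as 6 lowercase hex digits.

550000

Key hex bytes 55 is 1 byte ≤ B = 3; zero-pad to 3 bytes: K' = 55 00 00.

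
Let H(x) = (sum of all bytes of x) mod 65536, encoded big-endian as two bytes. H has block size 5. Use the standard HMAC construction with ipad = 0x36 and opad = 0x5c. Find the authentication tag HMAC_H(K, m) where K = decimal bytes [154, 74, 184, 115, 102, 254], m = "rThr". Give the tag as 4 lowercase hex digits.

Key decimal bytes [154, 74, 184, 115, 102, 254] = 9a 4a b8 73 66 fe is 6 bytes > B = 5, so hash it first: H(key) = 03 73, then zero-pad to 5 bytes: K' = 03 73 00 00 00.
K' ⊕ ipad = 35 45 36 36 36.  K' ⊕ opad = 5f 2f 5c 5c 5c.
Inner input = (K'⊕ipad) ∥ m = 35 45 36 36 36 ∥ 72 54 68 72.
Inner hash: sum = 53+69+54+54+54+114+84+104+114 = 700 → 02 bc.
Outer input = (K'⊕opad) ∥ inner = 5f 2f 5c 5c 5c ∥ 02 bc.
Outer hash (tag): sum = 95+47+92+92+92+2+188 = 608 → 02 60.

0260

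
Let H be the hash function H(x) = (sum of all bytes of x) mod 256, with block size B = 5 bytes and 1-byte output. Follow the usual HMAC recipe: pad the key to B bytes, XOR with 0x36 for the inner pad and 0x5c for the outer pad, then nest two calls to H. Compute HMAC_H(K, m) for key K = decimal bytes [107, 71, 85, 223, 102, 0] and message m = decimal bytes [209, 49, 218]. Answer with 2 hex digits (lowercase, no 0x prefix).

ae

Key decimal bytes [107, 71, 85, 223, 102, 0] = 6b 47 55 df 66 00 is 6 bytes > B = 5, so hash it first: H(key) = 4c, then zero-pad to 5 bytes: K' = 4c 00 00 00 00.
K' ⊕ ipad = 7a 36 36 36 36.  K' ⊕ opad = 10 5c 5c 5c 5c.
Inner input = (K'⊕ipad) ∥ m = 7a 36 36 36 36 ∥ d1 31 da.
Inner hash: sum = 122+54+54+54+54+209+49+218 = 814; mod 256 = 46 → 2e.
Outer input = (K'⊕opad) ∥ inner = 10 5c 5c 5c 5c ∥ 2e.
Outer hash (tag): sum = 16+92+92+92+92+46 = 430; mod 256 = 174 → ae.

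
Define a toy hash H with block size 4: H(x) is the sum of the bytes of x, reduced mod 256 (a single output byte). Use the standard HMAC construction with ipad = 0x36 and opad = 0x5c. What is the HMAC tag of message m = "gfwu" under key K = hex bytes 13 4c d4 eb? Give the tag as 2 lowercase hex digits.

Key hex bytes 13 4c d4 eb is exactly B = 4 bytes: K' = 13 4c d4 eb.
K' ⊕ ipad = 25 7a e2 dd.  K' ⊕ opad = 4f 10 88 b7.
Inner input = (K'⊕ipad) ∥ m = 25 7a e2 dd ∥ 67 66 77 75.
Inner hash: sum = 37+122+226+221+103+102+119+117 = 1047; mod 256 = 23 → 17.
Outer input = (K'⊕opad) ∥ inner = 4f 10 88 b7 ∥ 17.
Outer hash (tag): sum = 79+16+136+183+23 = 437; mod 256 = 181 → b5.

b5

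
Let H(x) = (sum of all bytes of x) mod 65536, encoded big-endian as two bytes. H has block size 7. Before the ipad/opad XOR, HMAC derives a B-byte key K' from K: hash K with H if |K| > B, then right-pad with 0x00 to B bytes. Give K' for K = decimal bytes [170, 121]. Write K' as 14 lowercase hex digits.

aa790000000000

Key decimal bytes [170, 121] = aa 79 is 2 bytes ≤ B = 7; zero-pad to 7 bytes: K' = aa 79 00 00 00 00 00.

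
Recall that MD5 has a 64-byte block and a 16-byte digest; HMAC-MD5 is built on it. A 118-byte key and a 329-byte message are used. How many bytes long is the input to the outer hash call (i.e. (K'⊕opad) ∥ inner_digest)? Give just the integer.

Key is 118 > 64 bytes, so it is hashed to 16 bytes then zero-padded to 64: |K'| = 64.
Outer input = (K'⊕opad) ∥ H(inner) → 64 + 16 = 80 bytes.

80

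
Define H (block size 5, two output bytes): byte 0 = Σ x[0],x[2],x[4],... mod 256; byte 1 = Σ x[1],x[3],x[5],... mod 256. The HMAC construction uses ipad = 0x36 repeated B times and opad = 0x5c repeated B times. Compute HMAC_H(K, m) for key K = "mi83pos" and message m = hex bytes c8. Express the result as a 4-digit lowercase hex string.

c7dd

Key "mi83pos" = 6d 69 38 33 70 6f 73 is 7 bytes > B = 5, so hash it first: H(key) = 88 0b, then zero-pad to 5 bytes: K' = 88 0b 00 00 00.
K' ⊕ ipad = be 3d 36 36 36.  K' ⊕ opad = d4 57 5c 5c 5c.
Inner input = (K'⊕ipad) ∥ m = be 3d 36 36 36 ∥ c8.
Inner hash: even-index sum = 298 mod 256 = 42; odd-index sum = 315 mod 256 = 59 → 2a 3b.
Outer input = (K'⊕opad) ∥ inner = d4 57 5c 5c 5c ∥ 2a 3b.
Outer hash (tag): even-index sum = 455 mod 256 = 199; odd-index sum = 221 mod 256 = 221 → c7 dd.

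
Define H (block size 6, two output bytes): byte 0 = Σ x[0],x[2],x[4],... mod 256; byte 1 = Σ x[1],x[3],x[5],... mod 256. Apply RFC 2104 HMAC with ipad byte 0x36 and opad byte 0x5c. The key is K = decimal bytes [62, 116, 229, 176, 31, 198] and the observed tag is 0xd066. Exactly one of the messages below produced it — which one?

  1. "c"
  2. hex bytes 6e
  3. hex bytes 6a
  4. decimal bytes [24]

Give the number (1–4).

2

Key decimal bytes [62, 116, 229, 176, 31, 198] = 3e 74 e5 b0 1f c6 is exactly B = 6 bytes: K' = 3e 74 e5 b0 1f c6.
K' ⊕ ipad = 08 42 d3 86 29 f0; K' ⊕ opad = 62 28 b9 ec 43 9a.
m1: inner = H(08 42 d3 86 29 f0 63) = 67 b8; tag = H(62 28 b9 ec 43 9a 67 b8) = c566
m2: inner = H(08 42 d3 86 29 f0 6e) = 72 b8; tag = H(62 28 b9 ec 43 9a 72 b8) = d066 ← matches
m3: inner = H(08 42 d3 86 29 f0 6a) = 6e b8; tag = H(62 28 b9 ec 43 9a 6e b8) = cc66
m4: inner = H(08 42 d3 86 29 f0 18) = 1c b8; tag = H(62 28 b9 ec 43 9a 1c b8) = 7a66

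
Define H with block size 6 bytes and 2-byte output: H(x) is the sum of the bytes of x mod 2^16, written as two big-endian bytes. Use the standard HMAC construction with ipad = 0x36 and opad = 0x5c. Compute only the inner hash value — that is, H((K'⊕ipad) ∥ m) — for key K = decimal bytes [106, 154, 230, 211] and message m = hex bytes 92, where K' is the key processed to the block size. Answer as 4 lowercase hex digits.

Key decimal bytes [106, 154, 230, 211] = 6a 9a e6 d3 is 4 bytes ≤ B = 6; zero-pad to 6 bytes: K' = 6a 9a e6 d3 00 00.
K' ⊕ ipad = 5c ac d0 e5 36 36.
Inner input = 5c ac d0 e5 36 36 ∥ 92.
Inner hash: sum = 92+172+208+229+54+54+146 = 955 → 03 bb.

03bb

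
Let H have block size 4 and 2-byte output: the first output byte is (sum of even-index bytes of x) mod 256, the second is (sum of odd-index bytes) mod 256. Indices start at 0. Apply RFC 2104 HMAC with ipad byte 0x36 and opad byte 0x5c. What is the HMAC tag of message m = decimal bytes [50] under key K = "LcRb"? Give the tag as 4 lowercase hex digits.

Key "LcRb" = 4c 63 52 62 is exactly B = 4 bytes: K' = 4c 63 52 62.
K' ⊕ ipad = 7a 55 64 54.  K' ⊕ opad = 10 3f 0e 3e.
Inner input = (K'⊕ipad) ∥ m = 7a 55 64 54 ∥ 32.
Inner hash: even-index sum = 272 mod 256 = 16; odd-index sum = 169 mod 256 = 169 → 10 a9.
Outer input = (K'⊕opad) ∥ inner = 10 3f 0e 3e ∥ 10 a9.
Outer hash (tag): even-index sum = 46 mod 256 = 46; odd-index sum = 294 mod 256 = 38 → 2e 26.

2e26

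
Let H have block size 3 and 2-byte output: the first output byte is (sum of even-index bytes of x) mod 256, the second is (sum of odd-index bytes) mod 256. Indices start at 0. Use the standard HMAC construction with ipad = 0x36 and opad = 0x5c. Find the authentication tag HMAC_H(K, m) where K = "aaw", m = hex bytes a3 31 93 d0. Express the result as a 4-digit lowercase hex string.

f5d6

Key "aaw" = 61 61 77 is exactly B = 3 bytes: K' = 61 61 77.
K' ⊕ ipad = 57 57 41.  K' ⊕ opad = 3d 3d 2b.
Inner input = (K'⊕ipad) ∥ m = 57 57 41 ∥ a3 31 93 d0.
Inner hash: even-index sum = 409 mod 256 = 153; odd-index sum = 397 mod 256 = 141 → 99 8d.
Outer input = (K'⊕opad) ∥ inner = 3d 3d 2b ∥ 99 8d.
Outer hash (tag): even-index sum = 245 mod 256 = 245; odd-index sum = 214 mod 256 = 214 → f5 d6.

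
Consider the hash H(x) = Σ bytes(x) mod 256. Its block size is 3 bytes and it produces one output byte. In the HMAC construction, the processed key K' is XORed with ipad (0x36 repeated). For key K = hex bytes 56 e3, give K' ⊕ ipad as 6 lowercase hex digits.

60d536

Key hex bytes 56 e3 is 2 bytes ≤ B = 3; zero-pad to 3 bytes: K' = 56 e3 00.
XOR each byte with 0x36: 56⊕36=60, e3⊕36=d5, 00⊕36=36.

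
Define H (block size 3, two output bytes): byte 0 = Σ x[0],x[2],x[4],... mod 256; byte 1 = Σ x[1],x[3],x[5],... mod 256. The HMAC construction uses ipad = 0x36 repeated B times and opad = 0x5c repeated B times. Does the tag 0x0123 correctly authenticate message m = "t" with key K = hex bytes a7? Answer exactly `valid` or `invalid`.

valid

Key hex bytes a7 is 1 byte ≤ B = 3; zero-pad to 3 bytes: K' = a7 00 00.
K' ⊕ ipad = 91 36 36; K' ⊕ opad = fb 5c 5c.
Inner hash: even-index sum = 199 mod 256 = 199; odd-index sum = 170 mod 256 = 170 → c7 aa.
Outer hash (recomputed tag): even-index sum = 513 mod 256 = 1; odd-index sum = 291 mod 256 = 35 → 01 23.
Recomputed tag = 0123; claimed = 0123 → match.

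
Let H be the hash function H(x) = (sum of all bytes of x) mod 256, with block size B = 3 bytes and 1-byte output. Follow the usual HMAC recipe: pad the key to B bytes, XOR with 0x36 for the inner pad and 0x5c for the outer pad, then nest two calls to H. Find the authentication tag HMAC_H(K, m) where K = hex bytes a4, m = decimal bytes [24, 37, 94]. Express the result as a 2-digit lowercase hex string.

Key hex bytes a4 is 1 byte ≤ B = 3; zero-pad to 3 bytes: K' = a4 00 00.
K' ⊕ ipad = 92 36 36.  K' ⊕ opad = f8 5c 5c.
Inner input = (K'⊕ipad) ∥ m = 92 36 36 ∥ 18 25 5e.
Inner hash: sum = 146+54+54+24+37+94 = 409; mod 256 = 153 → 99.
Outer input = (K'⊕opad) ∥ inner = f8 5c 5c ∥ 99.
Outer hash (tag): sum = 248+92+92+153 = 585; mod 256 = 73 → 49.

49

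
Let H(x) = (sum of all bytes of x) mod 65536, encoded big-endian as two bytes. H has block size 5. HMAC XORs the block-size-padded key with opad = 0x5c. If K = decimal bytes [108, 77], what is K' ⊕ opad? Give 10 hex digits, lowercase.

Key decimal bytes [108, 77] = 6c 4d is 2 bytes ≤ B = 5; zero-pad to 5 bytes: K' = 6c 4d 00 00 00.
XOR each byte with 0x5c: 6c⊕5c=30, 4d⊕5c=11, 00⊕5c=5c, 00⊕5c=5c, 00⊕5c=5c.

30115c5c5c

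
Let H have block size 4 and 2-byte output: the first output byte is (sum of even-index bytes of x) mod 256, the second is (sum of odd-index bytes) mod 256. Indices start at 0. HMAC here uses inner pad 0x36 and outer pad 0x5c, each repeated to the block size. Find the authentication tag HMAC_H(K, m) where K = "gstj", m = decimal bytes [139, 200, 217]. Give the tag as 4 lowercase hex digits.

5ace

Key "gstj" = 67 73 74 6a is exactly B = 4 bytes: K' = 67 73 74 6a.
K' ⊕ ipad = 51 45 42 5c.  K' ⊕ opad = 3b 2f 28 36.
Inner input = (K'⊕ipad) ∥ m = 51 45 42 5c ∥ 8b c8 d9.
Inner hash: even-index sum = 503 mod 256 = 247; odd-index sum = 361 mod 256 = 105 → f7 69.
Outer input = (K'⊕opad) ∥ inner = 3b 2f 28 36 ∥ f7 69.
Outer hash (tag): even-index sum = 346 mod 256 = 90; odd-index sum = 206 mod 256 = 206 → 5a ce.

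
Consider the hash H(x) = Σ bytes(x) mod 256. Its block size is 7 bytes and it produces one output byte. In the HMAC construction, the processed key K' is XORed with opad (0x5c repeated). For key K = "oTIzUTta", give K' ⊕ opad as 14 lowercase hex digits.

585c5c5c5c5c5c

Key "oTIzUTta" = 6f 54 49 7a 55 54 74 61 is 8 bytes > B = 7, so hash it first: H(key) = 04, then zero-pad to 7 bytes: K' = 04 00 00 00 00 00 00.
XOR each byte with 0x5c: 04⊕5c=58, 00⊕5c=5c, 00⊕5c=5c, 00⊕5c=5c, 00⊕5c=5c, 00⊕5c=5c, 00⊕5c=5c.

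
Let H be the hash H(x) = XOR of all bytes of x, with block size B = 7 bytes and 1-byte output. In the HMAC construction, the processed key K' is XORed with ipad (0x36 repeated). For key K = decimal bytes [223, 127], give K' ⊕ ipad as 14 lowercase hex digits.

e9493636363636

Key decimal bytes [223, 127] = df 7f is 2 bytes ≤ B = 7; zero-pad to 7 bytes: K' = df 7f 00 00 00 00 00.
XOR each byte with 0x36: df⊕36=e9, 7f⊕36=49, 00⊕36=36, 00⊕36=36, 00⊕36=36, 00⊕36=36, 00⊕36=36.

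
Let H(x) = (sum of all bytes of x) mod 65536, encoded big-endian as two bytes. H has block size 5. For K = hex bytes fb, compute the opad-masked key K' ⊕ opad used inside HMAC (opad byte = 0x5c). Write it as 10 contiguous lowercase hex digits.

a75c5c5c5c

Key hex bytes fb is 1 byte ≤ B = 5; zero-pad to 5 bytes: K' = fb 00 00 00 00.
XOR each byte with 0x5c: fb⊕5c=a7, 00⊕5c=5c, 00⊕5c=5c, 00⊕5c=5c, 00⊕5c=5c.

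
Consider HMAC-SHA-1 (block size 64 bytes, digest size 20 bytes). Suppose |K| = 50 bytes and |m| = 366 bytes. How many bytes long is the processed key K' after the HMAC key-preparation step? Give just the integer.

Key is 50 ≤ 64 bytes, zero-padded: |K'| = 64.

64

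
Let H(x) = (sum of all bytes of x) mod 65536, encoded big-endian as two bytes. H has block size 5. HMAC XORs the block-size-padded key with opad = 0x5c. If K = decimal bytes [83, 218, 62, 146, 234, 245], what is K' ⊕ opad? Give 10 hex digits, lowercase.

Key decimal bytes [83, 218, 62, 146, 234, 245] = 53 da 3e 92 ea f5 is 6 bytes > B = 5, so hash it first: H(key) = 03 dc, then zero-pad to 5 bytes: K' = 03 dc 00 00 00.
XOR each byte with 0x5c: 03⊕5c=5f, dc⊕5c=80, 00⊕5c=5c, 00⊕5c=5c, 00⊕5c=5c.

5f805c5c5c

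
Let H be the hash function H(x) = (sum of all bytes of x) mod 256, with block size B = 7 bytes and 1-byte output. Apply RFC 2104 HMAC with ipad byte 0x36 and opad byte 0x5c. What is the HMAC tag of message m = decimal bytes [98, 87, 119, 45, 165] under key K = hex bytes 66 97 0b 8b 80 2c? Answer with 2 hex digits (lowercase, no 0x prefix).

Key hex bytes 66 97 0b 8b 80 2c is 6 bytes ≤ B = 7; zero-pad to 7 bytes: K' = 66 97 0b 8b 80 2c 00.
K' ⊕ ipad = 50 a1 3d bd b6 1a 36.  K' ⊕ opad = 3a cb 57 d7 dc 70 5c.
Inner input = (K'⊕ipad) ∥ m = 50 a1 3d bd b6 1a 36 ∥ 62 57 77 2d a5.
Inner hash: sum = 80+161+61+189+182+26+54+98+87+119+45+165 = 1267; mod 256 = 243 → f3.
Outer input = (K'⊕opad) ∥ inner = 3a cb 57 d7 dc 70 5c ∥ f3.
Outer hash (tag): sum = 58+203+87+215+220+112+92+243 = 1230; mod 256 = 206 → ce.

ce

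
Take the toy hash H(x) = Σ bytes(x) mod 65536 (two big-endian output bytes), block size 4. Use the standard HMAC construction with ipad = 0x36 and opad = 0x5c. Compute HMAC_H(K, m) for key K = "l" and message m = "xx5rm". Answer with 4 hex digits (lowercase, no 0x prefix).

Key "l" = 6c is 1 byte ≤ B = 4; zero-pad to 4 bytes: K' = 6c 00 00 00.
K' ⊕ ipad = 5a 36 36 36.  K' ⊕ opad = 30 5c 5c 5c.
Inner input = (K'⊕ipad) ∥ m = 5a 36 36 36 ∥ 78 78 35 72 6d.
Inner hash: sum = 90+54+54+54+120+120+53+114+109 = 768 → 03 00.
Outer input = (K'⊕opad) ∥ inner = 30 5c 5c 5c ∥ 03 00.
Outer hash (tag): sum = 48+92+92+92+3+0 = 327 → 01 47.

0147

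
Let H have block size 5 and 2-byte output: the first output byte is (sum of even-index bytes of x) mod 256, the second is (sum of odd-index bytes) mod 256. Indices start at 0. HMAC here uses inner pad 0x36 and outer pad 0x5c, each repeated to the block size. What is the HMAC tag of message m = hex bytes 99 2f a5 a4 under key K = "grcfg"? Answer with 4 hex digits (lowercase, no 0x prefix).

8732

Key "grcfg" = 67 72 63 66 67 is exactly B = 5 bytes: K' = 67 72 63 66 67.
K' ⊕ ipad = 51 44 55 50 51.  K' ⊕ opad = 3b 2e 3f 3a 3b.
Inner input = (K'⊕ipad) ∥ m = 51 44 55 50 51 ∥ 99 2f a5 a4.
Inner hash: even-index sum = 458 mod 256 = 202; odd-index sum = 466 mod 256 = 210 → ca d2.
Outer input = (K'⊕opad) ∥ inner = 3b 2e 3f 3a 3b ∥ ca d2.
Outer hash (tag): even-index sum = 391 mod 256 = 135; odd-index sum = 306 mod 256 = 50 → 87 32.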